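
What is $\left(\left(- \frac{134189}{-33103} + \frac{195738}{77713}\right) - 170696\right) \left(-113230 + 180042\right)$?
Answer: $- \frac{29337433829727941676}{2572533439} \approx -1.1404 \cdot 10^{10}$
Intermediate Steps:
$\left(\left(- \frac{134189}{-33103} + \frac{195738}{77713}\right) - 170696\right) \left(-113230 + 180042\right) = \left(\left(\left(-134189\right) \left(- \frac{1}{33103}\right) + 195738 \cdot \frac{1}{77713}\right) - 170696\right) 66812 = \left(\left(\frac{134189}{33103} + \frac{195738}{77713}\right) - 170696\right) 66812 = \left(\frac{16907744771}{2572533439} - 170696\right) 66812 = \left(- \frac{439104260158773}{2572533439}\right) 66812 = - \frac{29337433829727941676}{2572533439}$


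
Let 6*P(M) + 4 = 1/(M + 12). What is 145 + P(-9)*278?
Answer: -224/9 ≈ -24.889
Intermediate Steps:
P(M) = -⅔ + 1/(6*(12 + M)) (P(M) = -⅔ + 1/(6*(M + 12)) = -⅔ + 1/(6*(12 + M)))
145 + P(-9)*278 = 145 + ((-47 - 4*(-9))/(6*(12 - 9)))*278 = 145 + ((⅙)*(-47 + 36)/3)*278 = 145 + ((⅙)*(⅓)*(-11))*278 = 145 - 11/18*278 = 145 - 1529/9 = -224/9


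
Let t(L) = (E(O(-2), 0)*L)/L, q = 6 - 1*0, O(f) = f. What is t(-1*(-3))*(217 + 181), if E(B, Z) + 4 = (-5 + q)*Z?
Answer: -1592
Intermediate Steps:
q = 6 (q = 6 + 0 = 6)
E(B, Z) = -4 + Z (E(B, Z) = -4 + (-5 + 6)*Z = -4 + 1*Z = -4 + Z)
t(L) = -4 (t(L) = ((-4 + 0)*L)/L = (-4*L)/L = -4)
t(-1*(-3))*(217 + 181) = -4*(217 + 181) = -4*398 = -1592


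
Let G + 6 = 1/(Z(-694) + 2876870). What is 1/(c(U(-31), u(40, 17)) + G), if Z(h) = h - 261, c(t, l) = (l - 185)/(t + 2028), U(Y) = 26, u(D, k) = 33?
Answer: -2953564705/17939956743 ≈ -0.16464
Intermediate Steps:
c(t, l) = (-185 + l)/(2028 + t)
Z(h) = -261 + h
G = -17255489/2875915 (G = -6 + 1/((-261 - 694) + 2876870) = -6 + 1/(-955 + 2876870) = -6 + 1/2875915 = -17255489/2875915 ≈ -6.0000)
1/(c(U(-31), u(40, 17)) + G) = 1/((-185 + 33)/(2028 + 26) - 17255489/2875915) = 1/(-152/2054 - 17255489/2875915) = 1/((1/2054)*(-152) - 17255489/2875915) = 1/(-76/1027 - 17255489/2875915) = 1/(-17939956743/2953564705) = -2953564705/17939956743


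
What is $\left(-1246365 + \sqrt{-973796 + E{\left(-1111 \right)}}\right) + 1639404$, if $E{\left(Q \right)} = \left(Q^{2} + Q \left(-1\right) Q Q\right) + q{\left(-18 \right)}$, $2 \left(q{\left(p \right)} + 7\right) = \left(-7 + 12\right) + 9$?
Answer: $393039 + 26 \sqrt{2028981} \approx 4.3007 \cdot 10^{5}$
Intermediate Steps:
$q{\left(p \right)} = 0$ ($q{\left(p \right)} = -7 + \frac{\left(-7 + 12\right) + 9}{2} = -7 + \frac{5 + 9}{2} = -7 + \frac{1}{2} \cdot 14 = -7 + 7 = 0$)
$E{\left(Q \right)} = Q^{2} - Q^{3}$ ($E{\left(Q \right)} = \left(Q^{2} + Q \left(-1\right) Q Q\right) + 0 = \left(Q^{2} + - Q Q Q\right) + 0 = \left(Q^{2} + - Q^{2} Q\right) + 0 = \left(Q^{2} - Q^{3}\right) + 0 = Q^{2} - Q^{3}$)
$\left(-1246365 + \sqrt{-973796 + E{\left(-1111 \right)}}\right) + 1639404 = \left(-1246365 + \sqrt{-973796 + \left(-1111\right)^{2} \left(1 - -1111\right)}\right) + 1639404 = \left(-1246365 + \sqrt{-973796 + 1234321 \left(1 + 1111\right)}\right) + 1639404 = \left(-1246365 + \sqrt{-973796 + 1234321 \cdot 1112}\right) + 1639404 = \left(-1246365 + \sqrt{-973796 + 1372564952}\right) + 1639404 = \left(-1246365 + \sqrt{1371591156}\right) + 1639404 = \left(-1246365 + 26 \sqrt{2028981}\right) + 1639404 = 393039 + 26 \sqrt{2028981}$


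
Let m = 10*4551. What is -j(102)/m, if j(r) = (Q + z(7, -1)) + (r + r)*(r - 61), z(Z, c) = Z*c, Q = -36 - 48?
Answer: -8273/45510 ≈ -0.18178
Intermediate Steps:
Q = -84
m = 45510
j(r) = -91 + 2*r*(-61 + r) (j(r) = (-84 + 7*(-1)) + (r + r)*(r - 61) = (-84 - 7) + (2*r)*(-61 + r) = -91 + 2*r*(-61 + r))
-j(102)/m = -(-91 - 122*102 + 2*102**2)/45510 = -(-91 - 12444 + 2*10404)/45510 = -(-91 - 12444 + 20808)/45510 = -8273/45510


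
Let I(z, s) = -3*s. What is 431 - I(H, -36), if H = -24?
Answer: 323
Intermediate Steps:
431 - I(H, -36) = 431 - (-3)*(-36) = 431 - 1*108 = 431 - 108 = 323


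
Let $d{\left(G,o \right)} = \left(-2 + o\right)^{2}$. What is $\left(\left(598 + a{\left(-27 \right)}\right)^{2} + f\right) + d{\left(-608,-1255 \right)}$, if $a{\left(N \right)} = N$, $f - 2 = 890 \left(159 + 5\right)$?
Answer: $2052052$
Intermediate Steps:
$f = 145962$ ($f = 2 + 890 \left(159 + 5\right) = 2 + 890 \cdot 164 = 2 + 145960 = 145962$)
$\left(\left(598 + a{\left(-27 \right)}\right)^{2} + f\right) + d{\left(-608,-1255 \right)} = \left(\left(598 - 27\right)^{2} + 145962\right) + \left(-2 - 1255\right)^{2} = \left(571^{2} + 145962\right) + \left(-1257\right)^{2} = \left(326041 + 145962\right) + 1580049 = 472003 + 1580049 = 2052052$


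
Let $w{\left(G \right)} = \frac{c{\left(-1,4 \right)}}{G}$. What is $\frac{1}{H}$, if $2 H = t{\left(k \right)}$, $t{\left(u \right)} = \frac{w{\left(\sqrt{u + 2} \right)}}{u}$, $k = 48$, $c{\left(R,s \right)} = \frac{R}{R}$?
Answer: $480 \sqrt{2} \approx 678.82$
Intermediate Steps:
$c{\left(R,s \right)} = 1$
$w{\left(G \right)} = \frac{1}{G}$ ($w{\left(G \right)} = 1 \frac{1}{G} = \frac{1}{G}$)
$t{\left(u \right)} = \frac{1}{u \sqrt{2 + u}}$ ($t{\left(u \right)} = \frac{1}{\sqrt{u + 2} u} = \frac{1}{\sqrt{2 + u} u} = \frac{1}{u \sqrt{2 + u}}$)
$H = \frac{\sqrt{2}}{960}$ ($H = \frac{\frac{1}{48} \frac{1}{\sqrt{2 + 48}}}{2} = \frac{\frac{1}{48} \frac{1}{\sqrt{50}}}{2} = \frac{\frac{1}{48} \frac{\sqrt{2}}{10}}{2} = \frac{\frac{1}{480} \sqrt{2}}{2} = \frac{\sqrt{2}}{960} \approx 0.0014731$)
$\frac{1}{H} = \frac{1}{\frac{1}{960} \sqrt{2}} = 480 \sqrt{2}$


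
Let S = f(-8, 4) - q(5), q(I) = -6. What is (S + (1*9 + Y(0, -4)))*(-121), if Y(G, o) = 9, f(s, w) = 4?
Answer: -3388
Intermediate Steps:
S = 10 (S = 4 - 1*(-6) = 4 + 6 = 10)
(S + (1*9 + Y(0, -4)))*(-121) = (10 + (1*9 + 9))*(-121) = (10 + (9 + 9))*(-121) = (10 + 18)*(-121) = 28*(-121) = -3388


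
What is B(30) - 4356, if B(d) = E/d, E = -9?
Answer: -43563/10 ≈ -4356.3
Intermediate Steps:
B(d) = -9/d
B(30) - 4356 = -9/30 - 4356 = -9*1/30 - 4356 = -3/10 - 4356 = -43563/10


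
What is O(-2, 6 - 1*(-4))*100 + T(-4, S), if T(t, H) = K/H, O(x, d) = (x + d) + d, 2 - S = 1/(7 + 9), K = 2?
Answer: 55832/31 ≈ 1801.0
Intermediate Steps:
S = 31/16 (S = 2 - 1/(7 + 9) = 2 - 1/16 = 31/16 ≈ 1.9375)
O(x, d) = x + 2*d (O(x, d) = (d + x) + d = x + 2*d)
T(t, H) = 2/H
O(-2, 6 - 1*(-4))*100 + T(-4, S) = (-2 + 2*(6 - 1*(-4)))*100 + 2/(31/16) = (-2 + 2*(6 + 4))*100 + 2*(16/31) = (-2 + 2*10)*100 + 32/31 = (-2 + 20)*100 + 32/31 = 18*100 + 32/31 = 1800 + 32/31 = 55832/31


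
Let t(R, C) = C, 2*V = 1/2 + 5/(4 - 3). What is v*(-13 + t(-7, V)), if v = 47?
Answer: -1927/4 ≈ -481.75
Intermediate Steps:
V = 11/4 (V = (1/2 + 5/(4 - 3))/2 = (1*(1/2) + 5/1)/2 = (1/2 + 5*1)/2 = (1/2 + 5)/2 = (1/2)*(11/2) = 11/4 ≈ 2.7500)
v*(-13 + t(-7, V)) = 47*(-13 + 11/4) = 47*(-41/4) = -1927/4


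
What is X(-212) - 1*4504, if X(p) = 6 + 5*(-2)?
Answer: -4508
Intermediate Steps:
X(p) = -4 (X(p) = 6 - 10 = -4)
X(-212) - 1*4504 = -4 - 1*4504 = -4 - 4504 = -4508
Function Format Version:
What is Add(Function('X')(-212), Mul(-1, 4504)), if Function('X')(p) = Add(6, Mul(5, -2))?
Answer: -4508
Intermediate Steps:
Function('X')(p) = -4 (Function('X')(p) = Add(6, -10) = -4)
Add(Function('X')(-212), Mul(-1, 4504)) = Add(-4, Mul(-1, 4504)) = Add(-4, -4504) = -4508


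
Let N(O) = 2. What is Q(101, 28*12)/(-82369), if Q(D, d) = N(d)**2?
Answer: -4/82369 ≈ -4.8562e-5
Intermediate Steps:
Q(D, d) = 4 (Q(D, d) = 2**2 = 4)
Q(101, 28*12)/(-82369) = 4/(-82369) = 4*(-1/82369) = -4/82369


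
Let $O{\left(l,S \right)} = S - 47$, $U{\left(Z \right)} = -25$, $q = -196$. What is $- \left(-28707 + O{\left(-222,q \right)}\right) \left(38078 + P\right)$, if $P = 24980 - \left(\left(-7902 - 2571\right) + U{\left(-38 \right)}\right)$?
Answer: $2129446200$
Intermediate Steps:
$O{\left(l,S \right)} = -47 + S$ ($O{\left(l,S \right)} = S - 47 = -47 + S$)
$P = 35478$ ($P = 24980 - \left(\left(-7902 - 2571\right) - 25\right) = 24980 - \left(-10473 - 25\right) = 24980 - -10498 = 24980 + 10498 = 35478$)
$- \left(-28707 + O{\left(-222,q \right)}\right) \left(38078 + P\right) = - \left(-28707 - 243\right) \left(38078 + 35478\right) = - \left(-28707 - 243\right) 73556 = - \left(-28950\right) 73556 = \left(-1\right) \left(-2129446200\right) = 2129446200$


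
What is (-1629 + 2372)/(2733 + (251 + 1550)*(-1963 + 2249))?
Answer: 743/517819 ≈ 0.0014349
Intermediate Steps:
(-1629 + 2372)/(2733 + (251 + 1550)*(-1963 + 2249)) = 743/(2733 + 1801*286) = 743/(2733 + 515086) = 743/517819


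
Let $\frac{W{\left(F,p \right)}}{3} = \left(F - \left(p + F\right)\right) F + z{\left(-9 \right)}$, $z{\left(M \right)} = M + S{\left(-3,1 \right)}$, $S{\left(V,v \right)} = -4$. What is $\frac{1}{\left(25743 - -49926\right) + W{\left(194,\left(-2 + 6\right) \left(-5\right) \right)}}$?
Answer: $\frac{1}{87270} \approx 1.1459 \cdot 10^{-5}$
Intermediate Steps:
$z{\left(M \right)} = -4 + M$ ($z{\left(M \right)} = M - 4 = -4 + M$)
$W{\left(F,p \right)} = -39 - 3 F p$ ($W{\left(F,p \right)} = 3 \left(\left(F - \left(p + F\right)\right) F - 13\right) = 3 \left(\left(F - \left(F + p\right)\right) F - 13\right) = 3 \left(- p F - 13\right) = 3 \left(- F p - 13\right) = 3 \left(-13 - F p\right) = -39 - 3 F p$)
$\frac{1}{\left(25743 - -49926\right) + W{\left(194,\left(-2 + 6\right) \left(-5\right) \right)}} = \frac{1}{\left(25743 - -49926\right) - \left(39 + 582 \left(-2 + 6\right) \left(-5\right)\right)} = \frac{1}{\left(25743 + 49926\right) - \left(39 + 582 \cdot 4 \left(-5\right)\right)} = \frac{1}{75669 - \left(39 + 582 \left(-20\right)\right)} = \frac{1}{75669 + \left(-39 + 11640\right)} = \frac{1}{75669 + 11601} = \frac{1}{87270}$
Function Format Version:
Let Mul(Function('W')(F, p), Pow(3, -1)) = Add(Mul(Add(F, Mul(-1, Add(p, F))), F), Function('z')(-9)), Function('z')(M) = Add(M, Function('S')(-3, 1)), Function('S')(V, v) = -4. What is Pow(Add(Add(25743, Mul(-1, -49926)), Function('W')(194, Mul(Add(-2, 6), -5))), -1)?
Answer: Rational(1, 87270) ≈ 1.1459e-5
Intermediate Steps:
Function('z')(M) = Add(-4, M) (Function('z')(M) = Add(M, -4) = Add(-4, M))
Function('W')(F, p) = Add(-39, Mul(-3, F, p)) (Function('W')(F, p) = Mul(3, Add(Mul(Add(F, Mul(-1, Add(p, F))), F), Add(-4, -9))) = Mul(3, Add(Mul(Add(F, Mul(-1, Add(F, p))), F), -13)) = Mul(3, Add(Mul(Add(F, Add(Mul(-1, F), Mul(-1, p))), F), -13)) = Mul(3, Add(Mul(Mul(-1, p), F), -13)) = Mul(3, Add(Mul(-1, F, p), -13)) = Mul(3, Add(-13, Mul(-1, F, p))) = Add(-39, Mul(-3, F, p)))
Pow(Add(Add(25743, Mul(-1, -49926)), Function('W')(194, Mul(Add(-2, 6), -5))), -1) = Pow(Add(Add(25743, Mul(-1, -49926)), Add(-39, Mul(-3, 194, Mul(Add(-2, 6), -5)))), -1) = Pow(Add(Add(25743, 49926), Add(-39, Mul(-3, 194, Mul(4, -5)))), -1) = Pow(Add(75669, Add(-39, Mul(-3, 194, -20))), -1) = Pow(Add(75669, Add(-39, 11640)), -1) = Pow(Add(75669, 11601), -1) = Pow(87270, -1) = Rational(1, 87270)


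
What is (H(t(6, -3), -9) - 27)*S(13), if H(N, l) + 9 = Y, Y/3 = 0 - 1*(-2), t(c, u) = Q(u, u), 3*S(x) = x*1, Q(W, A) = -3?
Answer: -130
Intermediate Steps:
S(x) = x/3 (S(x) = (x*1)/3 = x/3)
t(c, u) = -3
Y = 6 (Y = 3*(0 - 1*(-2)) = 3*(0 + 2) = 3*2 = 6)
H(N, l) = -3 (H(N, l) = -9 + 6 = -3)
(H(t(6, -3), -9) - 27)*S(13) = (-3 - 27)*((⅓)*13) = -30*13/3 = -130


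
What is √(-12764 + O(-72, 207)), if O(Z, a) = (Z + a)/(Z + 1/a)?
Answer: I*√2835293320811/14903 ≈ 112.99*I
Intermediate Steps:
O(Z, a) = (Z + a)/(Z + 1/a)
√(-12764 + O(-72, 207)) = √(-12764 + 207*(-72 + 207)/(1 - 72*207)) = √(-12764 + 207*135/(1 - 14904)) = √(-12764 + 207*135/(-14903)) = √(-12764 + 207*(-1/14903)*135) = √(-12764 - 27945/14903) = √(-190249837/14903) = I*√2835293320811/14903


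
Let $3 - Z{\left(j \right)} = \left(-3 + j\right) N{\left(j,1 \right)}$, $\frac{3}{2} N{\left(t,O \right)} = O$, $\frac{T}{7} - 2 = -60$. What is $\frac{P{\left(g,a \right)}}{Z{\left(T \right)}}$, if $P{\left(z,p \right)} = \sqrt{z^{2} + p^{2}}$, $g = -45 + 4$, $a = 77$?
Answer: $\frac{3 \sqrt{7610}}{827} \approx 0.31645$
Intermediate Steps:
$T = -406$ ($T = 14 + 7 \left(-60\right) = 14 - 420 = -406$)
$N{\left(t,O \right)} = \frac{2 O}{3}$
$g = -41$
$P{\left(z,p \right)} = \sqrt{p^{2} + z^{2}}$
$Z{\left(j \right)} = 5 - \frac{2 j}{3}$ ($Z{\left(j \right)} = 3 - \left(-3 + j\right) \frac{2}{3} \cdot 1 = 3 - \left(-3 + j\right) \frac{2}{3} = 3 - \left(-2 + \frac{2 j}{3}\right) = 5 - \frac{2 j}{3}$)
$\frac{P{\left(g,a \right)}}{Z{\left(T \right)}} = \frac{\sqrt{77^{2} + \left(-41\right)^{2}}}{5 - - \frac{812}{3}} = \frac{\sqrt{5929 + 1681}}{5 + \frac{812}{3}} = \frac{\sqrt{7610}}{\frac{827}{3}} = \sqrt{7610} \cdot \frac{3}{827} = \frac{3 \sqrt{7610}}{827}$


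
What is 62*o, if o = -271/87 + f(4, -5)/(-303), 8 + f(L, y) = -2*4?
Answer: -556078/2929 ≈ -189.85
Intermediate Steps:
f(L, y) = -16 (f(L, y) = -8 - 2*4 = -8 - 8 = -16)
o = -8969/2929 (o = -271/87 - 16/(-303) = -271*1/87 - 16*(-1/303) = -271/87 + 16/303 = -8969/2929 ≈ -3.0621)
62*o = 62*(-8969/2929) = -556078/2929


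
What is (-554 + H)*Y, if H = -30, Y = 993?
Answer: -579912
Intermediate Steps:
(-554 + H)*Y = (-554 - 30)*993 = -584*993 = -579912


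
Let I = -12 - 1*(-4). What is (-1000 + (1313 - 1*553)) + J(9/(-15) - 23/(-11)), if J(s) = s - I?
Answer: -12678/55 ≈ -230.51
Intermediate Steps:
I = -8 (I = -12 + 4 = -8)
J(s) = 8 + s (J(s) = s - 1*(-8) = s + 8 = 8 + s)
(-1000 + (1313 - 1*553)) + J(9/(-15) - 23/(-11)) = (-1000 + (1313 - 1*553)) + (8 + (9/(-15) - 23/(-11))) = (-1000 + (1313 - 553)) + (8 + (9*(-1/15) - 23*(-1/11))) = (-1000 + 760) + (8 + (-⅗ + 23/11)) = -240 + (8 + 82/55) = -240 + 522/55 = -12678/55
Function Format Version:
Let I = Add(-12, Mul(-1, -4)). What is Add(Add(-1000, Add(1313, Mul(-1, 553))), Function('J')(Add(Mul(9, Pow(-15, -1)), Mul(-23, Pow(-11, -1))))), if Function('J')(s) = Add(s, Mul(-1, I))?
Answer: Rational(-12678, 55) ≈ -230.51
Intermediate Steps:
I = -8 (I = Add(-12, 4) = -8)
Function('J')(s) = Add(8, s) (Function('J')(s) = Add(s, Mul(-1, -8)) = Add(s, 8) = Add(8, s))
Add(Add(-1000, Add(1313, Mul(-1, 553))), Function('J')(Add(Mul(9, Pow(-15, -1)), Mul(-23, Pow(-11, -1))))) = Add(Add(-1000, Add(1313, Mul(-1, 553))), Add(8, Add(Mul(9, Pow(-15, -1)), Mul(-23, Pow(-11, -1))))) = Add(Add(-1000, Add(1313, -553)), Add(8, Add(Mul(9, Rational(-1, 15)), Mul(-23, Rational(-1, 11))))) = Add(Add(-1000, 760), Add(8, Add(Rational(-3, 5), Rational(23, 11)))) = Add(-240, Add(8, Rational(82, 55))) = Add(-240, Rational(522, 55)) = Rational(-12678, 55)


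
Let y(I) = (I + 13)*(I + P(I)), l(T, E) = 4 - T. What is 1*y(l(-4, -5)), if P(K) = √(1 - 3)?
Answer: 168 + 21*I*√2 ≈ 168.0 + 29.698*I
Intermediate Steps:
P(K) = I*√2 (P(K) = √(-2) = I*√2)
y(I) = (13 + I)*(I + I*√2) (y(I) = (I + 13)*(I + I*√2) = (13 + I)*(I + I*√2))
1*y(l(-4, -5)) = 1*((4 - 1*(-4))² + 13*(4 - 1*(-4)) + 13*I*√2 + I*(4 - 1*(-4))*√2) = 1*((4 + 4)² + 13*(4 + 4) + 13*I*√2 + I*(4 + 4)*√2) = 1*(8² + 13*8 + 13*I*√2 + I*8*√2) = 1*(64 + 104 + 13*I*√2 + 8*I*√2) = 1*(168 + 21*I*√2) = 168 + 21*I*√2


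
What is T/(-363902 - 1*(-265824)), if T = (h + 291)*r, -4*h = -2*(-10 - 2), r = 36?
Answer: -270/2581 ≈ -0.10461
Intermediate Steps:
h = -6 (h = -(-1)*(-10 - 2)/2 = -(-1)*(-12)/2 = -¼*24 = -6)
T = 10260 (T = (-6 + 291)*36 = 285*36 = 10260)
T/(-363902 - 1*(-265824)) = 10260/(-363902 - 1*(-265824)) = 10260/(-363902 + 265824) = 10260/(-98078) = 10260*(-1/98078) = -270/2581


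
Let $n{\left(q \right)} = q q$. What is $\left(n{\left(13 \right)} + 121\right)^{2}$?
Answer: $84100$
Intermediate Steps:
$n{\left(q \right)} = q^{2}$
$\left(n{\left(13 \right)} + 121\right)^{2} = \left(13^{2} + 121\right)^{2} = \left(169 + 121\right)^{2} = 290^{2} = 84100$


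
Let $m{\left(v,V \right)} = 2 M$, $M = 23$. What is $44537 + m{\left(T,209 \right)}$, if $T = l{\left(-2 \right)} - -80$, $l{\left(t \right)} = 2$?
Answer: $44583$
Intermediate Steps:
$T = 82$ ($T = 2 - -80 = 2 + 80 = 82$)
$m{\left(v,V \right)} = 46$ ($m{\left(v,V \right)} = 2 \cdot 23 = 46$)
$44537 + m{\left(T,209 \right)} = 44537 + 46 = 44583$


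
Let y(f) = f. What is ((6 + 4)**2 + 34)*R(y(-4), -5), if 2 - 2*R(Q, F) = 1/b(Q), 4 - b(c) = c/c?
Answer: 335/3 ≈ 111.67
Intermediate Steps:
b(c) = 3 (b(c) = 4 - c/c = 4 - 1*1 = 4 - 1 = 3)
R(Q, F) = 5/6 (R(Q, F) = 1 - 1/2/3 = 1 - 1/2*1/3 = 1 - 1/6 = 5/6)
((6 + 4)**2 + 34)*R(y(-4), -5) = ((6 + 4)**2 + 34)*(5/6) = (10**2 + 34)*(5/6) = (100 + 34)*(5/6) = 134*(5/6) = 335/3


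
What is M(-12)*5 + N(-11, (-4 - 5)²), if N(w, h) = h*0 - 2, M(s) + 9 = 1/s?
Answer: -569/12 ≈ -47.417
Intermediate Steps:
M(s) = -9 + 1/s
N(w, h) = -2 (N(w, h) = 0 - 2 = -2)
M(-12)*5 + N(-11, (-4 - 5)²) = (-9 + 1/(-12))*5 - 2 = (-9 - 1/12)*5 - 2 = -109/12*5 - 2 = -545/12 - 2 = -569/12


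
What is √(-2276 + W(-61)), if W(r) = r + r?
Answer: I*√2398 ≈ 48.969*I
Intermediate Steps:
W(r) = 2*r
√(-2276 + W(-61)) = √(-2276 + 2*(-61)) = √(-2276 - 122) = √(-2398) = I*√2398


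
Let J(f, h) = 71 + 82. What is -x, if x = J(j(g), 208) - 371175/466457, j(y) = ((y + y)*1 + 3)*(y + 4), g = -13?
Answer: -70996746/466457 ≈ -152.20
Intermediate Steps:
j(y) = (3 + 2*y)*(4 + y) (j(y) = ((2*y)*1 + 3)*(4 + y) = (2*y + 3)*(4 + y) = (3 + 2*y)*(4 + y))
J(f, h) = 153
x = 70996746/466457 (x = 153 - 371175/466457 = 70996746/466457 ≈ 152.20)
-x = -1*70996746/466457 = -70996746/466457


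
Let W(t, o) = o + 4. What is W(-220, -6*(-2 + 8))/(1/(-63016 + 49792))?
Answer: 423168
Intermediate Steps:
W(t, o) = 4 + o
W(-220, -6*(-2 + 8))/(1/(-63016 + 49792)) = (4 - 6*(-2 + 8))/(1/(-63016 + 49792)) = (4 - 6*6)/(1/(-13224)) = (4 - 36)/(-1/13224) = -32*(-13224) = 423168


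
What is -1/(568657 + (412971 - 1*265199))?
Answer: -1/716429 ≈ -1.3958e-6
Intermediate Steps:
-1/(568657 + (412971 - 1*265199)) = -1/(568657 + (412971 - 265199)) = -1/(568657 + 147772) = -1/716429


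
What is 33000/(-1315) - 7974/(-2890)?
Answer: -8488419/380035 ≈ -22.336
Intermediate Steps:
33000/(-1315) - 7974/(-2890) = 33000*(-1/1315) - 7974*(-1/2890) = -6600/263 + 3987/1445 = -8488419/380035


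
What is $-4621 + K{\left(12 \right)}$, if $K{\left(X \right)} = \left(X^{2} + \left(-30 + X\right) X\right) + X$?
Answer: $-4681$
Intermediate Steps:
$K{\left(X \right)} = X + X^{2} + X \left(-30 + X\right)$ ($K{\left(X \right)} = \left(X^{2} + X \left(-30 + X\right)\right) + X = X + X^{2} + X \left(-30 + X\right)$)
$-4621 + K{\left(12 \right)} = -4621 + 12 \left(-29 + 2 \cdot 12\right) = -4621 + 12 \left(-29 + 24\right) = -4621 + 12 \left(-5\right) = -4621 - 60 = -4681$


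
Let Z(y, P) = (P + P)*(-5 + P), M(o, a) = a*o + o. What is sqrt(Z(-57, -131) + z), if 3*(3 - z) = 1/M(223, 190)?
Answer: 2*sqrt(145457373640314)/127779 ≈ 188.77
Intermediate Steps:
M(o, a) = o + a*o
z = 383336/127779 (z = 3 - 1/(223*(1 + 190))/3 = 3 - 1/(3*(223*191)) = 3 - 1/3/42593 = 3 - 1/3*1/42593 = 3 - 1/127779 = 383336/127779 ≈ 3.0000)
Z(y, P) = 2*P*(-5 + P) (Z(y, P) = (2*P)*(-5 + P) = 2*P*(-5 + P))
sqrt(Z(-57, -131) + z) = sqrt(2*(-131)*(-5 - 131) + 383336/127779) = sqrt(2*(-131)*(-136) + 383336/127779) = sqrt(35632 + 383336/127779) = sqrt(4553404664/127779) = 2*sqrt(145457373640314)/127779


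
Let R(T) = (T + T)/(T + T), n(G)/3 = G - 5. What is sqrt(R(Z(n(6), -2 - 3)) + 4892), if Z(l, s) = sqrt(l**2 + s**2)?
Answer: sqrt(4893) ≈ 69.950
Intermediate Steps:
n(G) = -15 + 3*G (n(G) = 3*(G - 5) = 3*(-5 + G) = -15 + 3*G)
R(T) = 1 (R(T) = (2*T)/((2*T)) = (2*T)*(1/(2*T)) = 1)
sqrt(R(Z(n(6), -2 - 3)) + 4892) = sqrt(1 + 4892) = sqrt(4893)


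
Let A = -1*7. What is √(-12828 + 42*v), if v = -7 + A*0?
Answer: 81*I*√2 ≈ 114.55*I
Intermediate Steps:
A = -7
v = -7 (v = -7 - 7*0 = -7 + 0 = -7)
√(-12828 + 42*v) = √(-12828 + 42*(-7)) = √(-12828 - 294) = √(-13122) = 81*I*√2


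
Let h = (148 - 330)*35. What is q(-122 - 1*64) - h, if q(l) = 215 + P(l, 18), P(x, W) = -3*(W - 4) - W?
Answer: 6525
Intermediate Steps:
P(x, W) = 12 - 4*W (P(x, W) = -3*(-4 + W) - W = (12 - 3*W) - W = 12 - 4*W)
q(l) = 155 (q(l) = 215 + (12 - 4*18) = 215 + (12 - 72) = 215 - 60 = 155)
h = -6370 (h = -182*35 = -6370)
q(-122 - 1*64) - h = 155 - 1*(-6370) = 155 + 6370 = 6525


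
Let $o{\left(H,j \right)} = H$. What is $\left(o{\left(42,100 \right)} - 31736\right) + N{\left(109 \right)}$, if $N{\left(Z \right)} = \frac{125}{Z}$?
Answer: $- \frac{3454521}{109} \approx -31693.0$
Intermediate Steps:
$\left(o{\left(42,100 \right)} - 31736\right) + N{\left(109 \right)} = \left(42 - 31736\right) + \frac{125}{109} = -31694 + 125 \cdot \frac{1}{109} = -31694 + \frac{125}{109} = - \frac{3454521}{109}$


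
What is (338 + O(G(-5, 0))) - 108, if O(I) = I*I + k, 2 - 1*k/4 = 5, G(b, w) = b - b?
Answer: 218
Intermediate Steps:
G(b, w) = 0
k = -12 (k = 8 - 4*5 = 8 - 20 = -12)
O(I) = -12 + I² (O(I) = I*I - 12 = I² - 12 = -12 + I²)
(338 + O(G(-5, 0))) - 108 = (338 + (-12 + 0²)) - 108 = (338 + (-12 + 0)) - 108 = (338 - 12) - 108 = 326 - 108 = 218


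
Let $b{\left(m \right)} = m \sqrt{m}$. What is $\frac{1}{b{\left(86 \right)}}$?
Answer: $\frac{\sqrt{86}}{7396} \approx 0.0012539$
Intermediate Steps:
$b{\left(m \right)} = m^{\frac{3}{2}}$
$\frac{1}{b{\left(86 \right)}} = \frac{1}{86^{\frac{3}{2}}} = \frac{1}{86 \sqrt{86}} = \frac{\sqrt{86}}{7396}$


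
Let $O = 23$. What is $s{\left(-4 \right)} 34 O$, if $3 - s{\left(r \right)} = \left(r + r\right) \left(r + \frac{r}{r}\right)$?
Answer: $-16422$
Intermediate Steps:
$s{\left(r \right)} = 3 - 2 r \left(1 + r\right)$ ($s{\left(r \right)} = 3 - \left(r + r\right) \left(r + \frac{r}{r}\right) = 3 - 2 r \left(r + 1\right) = 3 - 2 r \left(1 + r\right)$)
$s{\left(-4 \right)} 34 O = \left(3 - -8 - 2 \left(-4\right)^{2}\right) 34 \cdot 23 = \left(3 + 8 - 32\right) 34 \cdot 23 = \left(-21\right) 34 \cdot 23 = \left(-714\right) 23 = -16422$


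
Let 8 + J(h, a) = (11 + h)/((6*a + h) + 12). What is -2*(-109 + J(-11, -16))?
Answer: 234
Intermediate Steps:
J(h, a) = -8 + (11 + h)/(12 + h + 6*a) (J(h, a) = -8 + (11 + h)/((6*a + h) + 12) = -8 + (11 + h)/((h + 6*a) + 12) = -8 + (11 + h)/(12 + h + 6*a))
-2*(-109 + J(-11, -16)) = -2*(-109 + (-85 - 48*(-16) - 7*(-11))/(12 - 11 + 6*(-16))) = -2*(-109 + (-85 + 768 + 77)/(12 - 11 - 96)) = -2*(-109 + 760/(-95)) = -2*(-109 - 1/95*760) = -2*(-109 - 8) = -2*(-117) = 234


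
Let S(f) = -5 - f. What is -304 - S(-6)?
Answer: -305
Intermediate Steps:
-304 - S(-6) = -304 - (-5 - 1*(-6)) = -304 - (-5 + 6) = -304 - 1*1 = -304 - 1 = -305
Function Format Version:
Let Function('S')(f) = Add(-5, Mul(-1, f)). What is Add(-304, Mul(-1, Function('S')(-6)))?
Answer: -305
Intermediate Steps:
Add(-304, Mul(-1, Function('S')(-6))) = Add(-304, Mul(-1, Add(-5, Mul(-1, -6)))) = Add(-304, Mul(-1, Add(-5, 6))) = Add(-304, Mul(-1, 1)) = Add(-304, -1) = -305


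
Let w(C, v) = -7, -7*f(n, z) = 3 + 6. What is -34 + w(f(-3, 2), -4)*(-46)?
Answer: 288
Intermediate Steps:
f(n, z) = -9/7 (f(n, z) = -(3 + 6)/7 = -1/7*9 = -9/7)
-34 + w(f(-3, 2), -4)*(-46) = -34 - 7*(-46) = -34 + 322 = 288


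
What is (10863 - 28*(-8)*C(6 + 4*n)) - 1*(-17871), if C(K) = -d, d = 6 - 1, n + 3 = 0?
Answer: 27614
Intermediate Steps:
n = -3 (n = -3 + 0 = -3)
d = 5
C(K) = -5 (C(K) = -1*5 = -5)
(10863 - 28*(-8)*C(6 + 4*n)) - 1*(-17871) = (10863 - 28*(-8)*(-5)) - 1*(-17871) = (10863 - (-224)*(-5)) + 17871 = (10863 - 1*1120) + 17871 = (10863 - 1120) + 17871 = 9743 + 17871 = 27614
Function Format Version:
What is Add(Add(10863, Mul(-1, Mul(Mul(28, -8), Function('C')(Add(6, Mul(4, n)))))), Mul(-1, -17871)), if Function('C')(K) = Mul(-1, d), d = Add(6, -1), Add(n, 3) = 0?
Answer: 27614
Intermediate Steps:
n = -3 (n = Add(-3, 0) = -3)
d = 5
Function('C')(K) = -5 (Function('C')(K) = Mul(-1, 5) = -5)
Add(Add(10863, Mul(-1, Mul(Mul(28, -8), Function('C')(Add(6, Mul(4, n)))))), Mul(-1, -17871)) = Add(Add(10863, Mul(-1, Mul(Mul(28, -8), -5))), Mul(-1, -17871)) = Add(Add(10863, Mul(-1, Mul(-224, -5))), 17871) = Add(Add(10863, Mul(-1, 1120)), 17871) = Add(Add(10863, -1120), 17871) = Add(9743, 17871) = 27614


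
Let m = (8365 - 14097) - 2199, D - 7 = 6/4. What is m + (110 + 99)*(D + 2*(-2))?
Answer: -13981/2 ≈ -6990.5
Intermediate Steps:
D = 17/2 (D = 7 + 6/4 = 7 + 6*(1/4) = 7 + 3/2 = 17/2 ≈ 8.5000)
m = -7931 (m = -5732 - 2199 = -7931)
m + (110 + 99)*(D + 2*(-2)) = -7931 + (110 + 99)*(17/2 + 2*(-2)) = -7931 + 209*(17/2 - 4) = -7931 + 209*(9/2) = -7931 + 1881/2 = -13981/2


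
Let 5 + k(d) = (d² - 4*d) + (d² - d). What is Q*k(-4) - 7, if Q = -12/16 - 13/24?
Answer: -1625/24 ≈ -67.708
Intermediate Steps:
Q = -31/24 (Q = -12*1/16 - 13*1/24 = -¾ - 13/24 = -31/24 ≈ -1.2917)
k(d) = -5 - 5*d + 2*d² (k(d) = -5 + ((d² - 4*d) + (d² - d)) = -5 + (-5*d + 2*d²) = -5 - 5*d + 2*d²)
Q*k(-4) - 7 = -31*(-5 - 5*(-4) + 2*(-4)²)/24 - 7 = -31*(-5 + 20 + 2*16)/24 - 7 = -31*(-5 + 20 + 32)/24 - 7 = -31/24*47 - 7 = -1457/24 - 7 = -1625/24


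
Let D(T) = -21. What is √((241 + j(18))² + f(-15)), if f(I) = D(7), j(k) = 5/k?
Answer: √18854845/18 ≈ 241.23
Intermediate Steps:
f(I) = -21
√((241 + j(18))² + f(-15)) = √((241 + 5/18)² - 21) = √((4343/18)² - 21) = √(18861649/324 - 21) = √(18854845/324) = √18854845/18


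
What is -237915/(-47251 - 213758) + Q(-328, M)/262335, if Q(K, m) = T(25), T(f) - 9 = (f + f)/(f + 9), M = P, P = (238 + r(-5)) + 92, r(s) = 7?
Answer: 39299066501/43111871565 ≈ 0.91156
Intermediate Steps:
P = 337 (P = (238 + 7) + 92 = 245 + 92 = 337)
M = 337
T(f) = 9 + 2*f/(9 + f) (T(f) = 9 + (f + f)/(f + 9) = 9 + (2*f)/(9 + f) = 9 + 2*f/(9 + f))
Q(K, m) = 178/17 (Q(K, m) = (81 + 11*25)/(9 + 25) = (81 + 275)/34 = (1/34)*356 = 178/17)
-237915/(-47251 - 213758) + Q(-328, M)/262335 = -237915/(-47251 - 213758) + (178/17)/262335 = -237915/(-261009) + (178/17)*(1/262335) = -237915*(-1/261009) + 178/4459695 = 26435/29001 + 178/4459695 = 39299066501/43111871565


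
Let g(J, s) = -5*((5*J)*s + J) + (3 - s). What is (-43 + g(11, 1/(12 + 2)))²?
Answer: 644809/49 ≈ 13159.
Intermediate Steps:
g(J, s) = 3 - s - 5*J - 25*J*s (g(J, s) = -5*(5*J*s + J) + (3 - s) = -5*(J + 5*J*s) + (3 - s) = (-5*J - 25*J*s) + (3 - s) = 3 - s - 5*J - 25*J*s)
(-43 + g(11, 1/(12 + 2)))² = (-43 + (3 - 1/(12 + 2) - 5*11 - 25*11/(12 + 2)))² = (-43 + (3 - 1/14 - 55 - 25*11/14))² = (-43 + (3 - 1*1/14 - 55 - 25*11*1/14))² = (-43 + (3 - 1/14 - 55 - 275/14))² = (-43 - 502/7)² = (-803/7)² = 644809/49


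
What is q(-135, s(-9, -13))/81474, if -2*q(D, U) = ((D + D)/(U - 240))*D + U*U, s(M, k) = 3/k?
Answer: 2964909/3185253188 ≈ 0.00093082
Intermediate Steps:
q(D, U) = -U**2/2 - D**2/(-240 + U) (q(D, U) = -(((D + D)/(U - 240))*D + U*U)/2 = -(((2*D)/(-240 + U))*D + U**2)/2 = -((2*D/(-240 + U))*D + U**2)/2 = -(2*D**2/(-240 + U) + U**2)/2 = -(U**2 + 2*D**2/(-240 + U))/2 = -U**2/2 - D**2/(-240 + U))
q(-135, s(-9, -13))/81474 = ((-1*(-135)**2 + 120*(3/(-13))**2 - (3/(-13))**3/2)/(-240 + 3/(-13)))/81474 = ((-1*18225 + 120*(3*(-1/13))**2 - (3*(-1/13))**3/2)/(-240 + 3*(-1/13)))*(1/81474) = ((-18225 + 120*(-3/13)**2 - (-3/13)**3/2)/(-240 - 3/13))*(1/81474) = ((-18225 + 120*(9/169) - 1/2*(-27/2197))/(-3123/13))*(1/81474) = -13*(-18225 + 1080/169 + 27/4394)/3123*(1/81474) = -13/3123*(-80052543/4394)*(1/81474) = (8894727/117286)*(1/81474) = 2964909/3185253188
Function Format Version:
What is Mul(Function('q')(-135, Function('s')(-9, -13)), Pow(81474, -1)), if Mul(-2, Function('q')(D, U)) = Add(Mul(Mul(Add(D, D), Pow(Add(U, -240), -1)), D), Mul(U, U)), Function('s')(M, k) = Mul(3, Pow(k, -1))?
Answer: Rational(2964909, 3185253188) ≈ 0.00093082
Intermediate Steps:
Function('q')(D, U) = Add(Mul(Rational(-1, 2), Pow(U, 2)), Mul(-1, Pow(D, 2), Pow(Add(-240, U), -1))) (Function('q')(D, U) = Mul(Rational(-1, 2), Add(Mul(Mul(Add(D, D), Pow(Add(U, -240), -1)), D), Mul(U, U))) = Mul(Rational(-1, 2), Add(Mul(Mul(Mul(2, D), Pow(Add(-240, U), -1)), D), Pow(U, 2))) = Mul(Rational(-1, 2), Add(Mul(Mul(2, D, Pow(Add(-240, U), -1)), D), Pow(U, 2))) = Mul(Rational(-1, 2), Add(Mul(2, Pow(D, 2), Pow(Add(-240, U), -1)), Pow(U, 2))) = Mul(Rational(-1, 2), Add(Pow(U, 2), Mul(2, Pow(D, 2), Pow(Add(-240, U), -1)))) = Add(Mul(Rational(-1, 2), Pow(U, 2)), Mul(-1, Pow(D, 2), Pow(Add(-240, U), -1))))
Mul(Function('q')(-135, Function('s')(-9, -13)), Pow(81474, -1)) = Mul(Mul(Pow(Add(-240, Mul(3, Pow(-13, -1))), -1), Add(Mul(-1, Pow(-135, 2)), Mul(120, Pow(Mul(3, Pow(-13, -1)), 2)), Mul(Rational(-1, 2), Pow(Mul(3, Pow(-13, -1)), 3)))), Pow(81474, -1)) = Mul(Mul(Pow(Add(-240, Mul(3, Rational(-1, 13))), -1), Add(Mul(-1, 18225), Mul(120, Pow(Mul(3, Rational(-1, 13)), 2)), Mul(Rational(-1, 2), Pow(Mul(3, Rational(-1, 13)), 3)))), Rational(1, 81474)) = Mul(Mul(Pow(Add(-240, Rational(-3, 13)), -1), Add(-18225, Mul(120, Pow(Rational(-3, 13), 2)), Mul(Rational(-1, 2), Pow(Rational(-3, 13), 3)))), Rational(1, 81474)) = Mul(Mul(Pow(Rational(-3123, 13), -1), Add(-18225, Mul(120, Rational(9, 169)), Mul(Rational(-1, 2), Rational(-27, 2197)))), Rational(1, 81474)) = Mul(Mul(Rational(-13, 3123), Add(-18225, Rational(1080, 169), Rational(27, 4394))), Rational(1, 81474)) = Mul(Mul(Rational(-13, 3123), Rational(-80052543, 4394)), Rational(1, 81474)) = Mul(Rational(8894727, 117286), Rational(1, 81474)) = Rational(2964909, 3185253188)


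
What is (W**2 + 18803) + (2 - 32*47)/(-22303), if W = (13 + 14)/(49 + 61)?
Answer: 5074330471987/269866300 ≈ 18803.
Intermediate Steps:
W = 27/110 ≈ 0.24545
(W**2 + 18803) + (2 - 32*47)/(-22303) = ((27/110)**2 + 18803) + (2 - 32*47)/(-22303) = (729/12100 + 18803) + (2 - 1504)*(-1/22303) = 227517029/12100 - 1502*(-1/22303) = 227517029/12100 + 1502/22303 = 5074330471987/269866300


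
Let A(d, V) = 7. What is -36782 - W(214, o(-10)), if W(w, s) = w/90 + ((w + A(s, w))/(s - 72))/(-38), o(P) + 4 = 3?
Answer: -4591803823/124830 ≈ -36784.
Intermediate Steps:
o(P) = -1 (o(P) = -4 + 3 = -1)
W(w, s) = w/90 - (7 + w)/(38*(-72 + s)) (W(w, s) = w/90 + ((w + 7)/(s - 72))/(-38) = w*(1/90) + ((7 + w)/(-72 + s))*(-1/38) = w/90 + ((7 + w)/(-72 + s))*(-1/38) = w/90 - (7 + w)/(38*(-72 + s)))
-36782 - W(214, o(-10)) = -36782 - (-315 - 1413*214 + 19*(-1)*214)/(1710*(-72 - 1)) = -36782 - (-315 - 302382 - 4066)/(1710*(-73)) = -36782 - (-1)*(-306763)/(1710*73) = -36782 - 1*306763/124830 = -36782 - 306763/124830 = -4591803823/124830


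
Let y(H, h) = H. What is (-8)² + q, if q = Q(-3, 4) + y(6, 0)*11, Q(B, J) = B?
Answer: 127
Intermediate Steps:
q = 63 (q = -3 + 6*11 = -3 + 66 = 63)
(-8)² + q = (-8)² + 63 = 64 + 63 = 127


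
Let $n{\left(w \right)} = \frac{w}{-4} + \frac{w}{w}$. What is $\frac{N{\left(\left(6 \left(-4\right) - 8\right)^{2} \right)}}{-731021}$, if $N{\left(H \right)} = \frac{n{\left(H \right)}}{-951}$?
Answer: $- \frac{85}{231733657} \approx -3.668 \cdot 10^{-7}$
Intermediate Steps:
$n{\left(w \right)} = 1 - \frac{w}{4}$ ($n{\left(w \right)} = w \left(- \frac{1}{4}\right) + 1 = - \frac{w}{4} + 1 = 1 - \frac{w}{4}$)
$N{\left(H \right)} = - \frac{1}{951} + \frac{H}{3804}$ ($N{\left(H \right)} = \frac{1 - \frac{H}{4}}{-951} = \left(1 - \frac{H}{4}\right) \left(- \frac{1}{951}\right) = - \frac{1}{951} + \frac{H}{3804}$)
$\frac{N{\left(\left(6 \left(-4\right) - 8\right)^{2} \right)}}{-731021} = \frac{- \frac{1}{951} + \frac{\left(6 \left(-4\right) - 8\right)^{2}}{3804}}{-731021} = \left(- \frac{1}{951} + \frac{\left(-24 - 8\right)^{2}}{3804}\right) \left(- \frac{1}{731021}\right) = \left(- \frac{1}{951} + \frac{\left(-32\right)^{2}}{3804}\right) \left(- \frac{1}{731021}\right) = \left(- \frac{1}{951} + \frac{1}{3804} \cdot 1024\right) \left(- \frac{1}{731021}\right) = \left(- \frac{1}{951} + \frac{256}{951}\right) \left(- \frac{1}{731021}\right) = \frac{85}{317} \left(- \frac{1}{731021}\right) = - \frac{85}{231733657}$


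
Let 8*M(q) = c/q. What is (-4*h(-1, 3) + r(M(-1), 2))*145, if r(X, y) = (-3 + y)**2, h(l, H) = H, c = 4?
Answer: -1595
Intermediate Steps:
M(q) = 1/(2*q) (M(q) = (4/q)/8 = 1/(2*q))
(-4*h(-1, 3) + r(M(-1), 2))*145 = (-4*3 + (-3 + 2)**2)*145 = (-12 + (-1)**2)*145 = (-12 + 1)*145 = -11*145 = -1595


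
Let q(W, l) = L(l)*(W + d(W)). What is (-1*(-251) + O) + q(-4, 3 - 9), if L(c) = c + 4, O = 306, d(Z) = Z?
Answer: 573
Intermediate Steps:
L(c) = 4 + c
q(W, l) = 2*W*(4 + l) (q(W, l) = (4 + l)*(W + W) = (4 + l)*(2*W) = 2*W*(4 + l))
(-1*(-251) + O) + q(-4, 3 - 9) = (-1*(-251) + 306) + 2*(-4)*(4 + (3 - 9)) = (251 + 306) + 2*(-4)*(4 - 6) = 557 + 2*(-4)*(-2) = 557 + 16 = 573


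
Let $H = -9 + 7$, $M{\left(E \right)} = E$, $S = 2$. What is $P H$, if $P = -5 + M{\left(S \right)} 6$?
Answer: $-14$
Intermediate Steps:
$H = -2$
$P = 7$ ($P = -5 + 2 \cdot 6 = -5 + 12 = 7$)
$P H = 7 \left(-2\right) = -14$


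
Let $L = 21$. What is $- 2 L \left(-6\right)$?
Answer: $252$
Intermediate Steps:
$- 2 L \left(-6\right) = \left(-2\right) 21 \left(-6\right) = \left(-42\right) \left(-6\right) = 252$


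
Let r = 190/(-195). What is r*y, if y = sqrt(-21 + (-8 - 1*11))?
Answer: -76*I*sqrt(10)/39 ≈ -6.1624*I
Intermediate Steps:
r = -38/39 (r = 190*(-1/195) = -38/39 ≈ -0.97436)
y = 2*I*sqrt(10) (y = sqrt(-21 + (-8 - 11)) = sqrt(-21 - 19) = sqrt(-40) = 2*I*sqrt(10) ≈ 6.3246*I)
r*y = -76*I*sqrt(10)/39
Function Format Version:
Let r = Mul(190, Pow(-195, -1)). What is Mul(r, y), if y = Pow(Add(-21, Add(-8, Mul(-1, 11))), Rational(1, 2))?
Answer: Mul(Rational(-76, 39), I, Pow(10, Rational(1, 2))) ≈ Mul(-6.1624, I)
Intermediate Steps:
r = Rational(-38, 39) (r = Mul(190, Rational(-1, 195)) = Rational(-38, 39) ≈ -0.97436)
y = Mul(2, I, Pow(10, Rational(1, 2))) (y = Pow(Add(-21, Add(-8, -11)), Rational(1, 2)) = Pow(Add(-21, -19), Rational(1, 2)) = Pow(-40, Rational(1, 2)) = Mul(2, I, Pow(10, Rational(1, 2))) ≈ Mul(6.3246, I))
Mul(r, y) = Mul(Rational(-38, 39), Mul(2, I, Pow(10, Rational(1, 2)))) = Mul(Rational(-76, 39), I, Pow(10, Rational(1, 2)))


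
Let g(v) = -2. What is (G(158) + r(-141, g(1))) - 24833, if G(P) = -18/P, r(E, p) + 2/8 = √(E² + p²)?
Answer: -7847343/316 + √19885 ≈ -24692.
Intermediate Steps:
r(E, p) = -¼ + √(E² + p²)
(G(158) + r(-141, g(1))) - 24833 = (-18/158 + (-¼ + √((-141)² + (-2)²))) - 24833 = (-18*1/158 + (-¼ + √(19881 + 4))) - 24833 = (-9/79 + (-¼ + √19885)) - 24833 = (-115/316 + √19885) - 24833 = -7847343/316 + √19885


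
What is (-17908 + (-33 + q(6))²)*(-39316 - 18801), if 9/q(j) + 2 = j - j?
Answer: 3836128819/4 ≈ 9.5903e+8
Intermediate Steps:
q(j) = -9/2 (q(j) = 9/(-2 + (j - j)) = 9/(-2 + 0) = 9/(-2) = 9*(-½) = -9/2)
(-17908 + (-33 + q(6))²)*(-39316 - 18801) = (-17908 + (-33 - 9/2)²)*(-39316 - 18801) = (-17908 + (-75/2)²)*(-58117) = (-17908 + 5625/4)*(-58117) = -66007/4*(-58117) = 3836128819/4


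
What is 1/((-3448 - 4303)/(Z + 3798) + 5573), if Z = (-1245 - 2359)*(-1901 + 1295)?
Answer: 2187822/12192724255 ≈ 0.00017944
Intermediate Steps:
Z = 2184024 (Z = -3604*(-606) = 2184024)
1/((-3448 - 4303)/(Z + 3798) + 5573) = 1/((-3448 - 4303)/(2184024 + 3798) + 5573) = 1/(-7751/2187822 + 5573) = 1/(12192724255/2187822) = 2187822/12192724255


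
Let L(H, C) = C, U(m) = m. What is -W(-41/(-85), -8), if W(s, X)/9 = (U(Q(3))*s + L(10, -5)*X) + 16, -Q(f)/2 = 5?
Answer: -7830/17 ≈ -460.59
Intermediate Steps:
Q(f) = -10 (Q(f) = -2*5 = -10)
W(s, X) = 144 - 90*s - 45*X (W(s, X) = 9*((-10*s - 5*X) + 16) = 9*(16 - 10*s - 5*X) = 144 - 90*s - 45*X)
-W(-41/(-85), -8) = -(144 - (-3690)/(-85) - 45*(-8)) = -(144 - (-3690)*(-1)/85 + 360) = -(144 - 90*41/85 + 360) = -(144 - 738/17 + 360) = -1*7830/17 = -7830/17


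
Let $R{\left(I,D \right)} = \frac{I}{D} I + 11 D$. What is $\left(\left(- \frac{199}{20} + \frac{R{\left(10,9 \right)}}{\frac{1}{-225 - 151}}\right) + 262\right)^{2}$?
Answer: $\frac{54862923116401}{32400} \approx 1.6933 \cdot 10^{9}$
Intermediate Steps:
$R{\left(I,D \right)} = 11 D + \frac{I^{2}}{D}$ ($R{\left(I,D \right)} = \frac{I^{2}}{D} + 11 D = 11 D + \frac{I^{2}}{D}$)
$\left(\left(- \frac{199}{20} + \frac{R{\left(10,9 \right)}}{\frac{1}{-225 - 151}}\right) + 262\right)^{2} = \left(\left(- \frac{199}{20} + \frac{11 \cdot 9 + \frac{10^{2}}{9}}{\frac{1}{-225 - 151}}\right) + 262\right)^{2} = \left(\left(\left(-199\right) \frac{1}{20} + \frac{99 + \frac{1}{9} \cdot 100}{\frac{1}{-376}}\right) + 262\right)^{2} = \left(\left(- \frac{199}{20} + \frac{99 + \frac{100}{9}}{- \frac{1}{376}}\right) + 262\right)^{2} = \left(\left(- \frac{199}{20} + \frac{991}{9} \left(-376\right)\right) + 262\right)^{2} = \left(\left(- \frac{199}{20} - \frac{372616}{9}\right) + 262\right)^{2} = \left(- \frac{7454111}{180} + 262\right)^{2} = \left(- \frac{7406951}{180}\right)^{2} = \frac{54862923116401}{32400}$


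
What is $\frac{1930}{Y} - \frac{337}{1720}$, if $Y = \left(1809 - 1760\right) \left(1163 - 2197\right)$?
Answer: $- \frac{10197021}{43572760} \approx -0.23402$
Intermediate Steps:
$Y = -50666$ ($Y = 49 \left(-1034\right) = -50666$)
$\frac{1930}{Y} - \frac{337}{1720} = \frac{1930}{-50666} - \frac{337}{1720} = 1930 \left(- \frac{1}{50666}\right) - \frac{337}{1720} = - \frac{965}{25333} - \frac{337}{1720} = - \frac{10197021}{43572760}$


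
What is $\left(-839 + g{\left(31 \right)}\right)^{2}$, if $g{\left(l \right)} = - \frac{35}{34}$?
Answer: $\frac{815730721}{1156} \approx 7.0565 \cdot 10^{5}$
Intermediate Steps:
$g{\left(l \right)} = - \frac{35}{34}$ ($g{\left(l \right)} = \left(-35\right) \frac{1}{34} = - \frac{35}{34}$)
$\left(-839 + g{\left(31 \right)}\right)^{2} = \left(-839 - \frac{35}{34}\right)^{2} = \left(- \frac{28561}{34}\right)^{2} = \frac{815730721}{1156}$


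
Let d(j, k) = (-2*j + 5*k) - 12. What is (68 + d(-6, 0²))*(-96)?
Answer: -6528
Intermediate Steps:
d(j, k) = -12 - 2*j + 5*k
(68 + d(-6, 0²))*(-96) = (68 + (-12 - 2*(-6) + 5*0²))*(-96) = (68 + (-12 + 12 + 5*0))*(-96) = (68 + (-12 + 12 + 0))*(-96) = (68 + 0)*(-96) = 68*(-96) = -6528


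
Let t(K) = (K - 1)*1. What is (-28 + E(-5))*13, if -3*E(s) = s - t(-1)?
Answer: -351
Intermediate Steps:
t(K) = -1 + K (t(K) = (-1 + K)*1 = -1 + K)
E(s) = -⅔ - s/3 (E(s) = -(s - (-1 - 1))/3 = -(s - 1*(-2))/3 = -(s + 2)/3 = -(2 + s)/3 = -⅔ - s/3)
(-28 + E(-5))*13 = (-28 + (-⅔ - ⅓*(-5)))*13 = (-28 + (-⅔ + 5/3))*13 = (-28 + 1)*13 = -27*13 = -351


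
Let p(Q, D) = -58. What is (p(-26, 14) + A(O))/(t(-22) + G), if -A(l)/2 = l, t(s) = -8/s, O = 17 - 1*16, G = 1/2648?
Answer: -1747680/10603 ≈ -164.83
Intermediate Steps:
G = 1/2648 ≈ 0.00037764
O = 1 (O = 17 - 16 = 1)
A(l) = -2*l
(p(-26, 14) + A(O))/(t(-22) + G) = (-58 - 2*1)/(-8/(-22) + 1/2648) = (-58 - 2)/(-8*(-1/22) + 1/2648) = -60/(4/11 + 1/2648) = -60/10603/29128 = -60*29128/10603 = -1747680/10603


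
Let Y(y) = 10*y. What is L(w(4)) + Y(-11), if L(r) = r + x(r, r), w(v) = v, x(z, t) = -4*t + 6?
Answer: -116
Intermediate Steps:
x(z, t) = 6 - 4*t
L(r) = 6 - 3*r (L(r) = r + (6 - 4*r) = 6 - 3*r)
L(w(4)) + Y(-11) = (6 - 3*4) + 10*(-11) = (6 - 12) - 110 = -6 - 110 = -116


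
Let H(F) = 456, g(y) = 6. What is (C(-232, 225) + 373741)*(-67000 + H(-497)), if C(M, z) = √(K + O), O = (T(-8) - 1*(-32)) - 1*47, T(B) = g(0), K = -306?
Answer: -24870221104 - 199632*I*√35 ≈ -2.487e+10 - 1.181e+6*I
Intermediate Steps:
T(B) = 6
O = -9 (O = (6 - 1*(-32)) - 1*47 = (6 + 32) - 47 = 38 - 47 = -9)
C(M, z) = 3*I*√35 (C(M, z) = √(-306 - 9) = √(-315) = 3*I*√35)
(C(-232, 225) + 373741)*(-67000 + H(-497)) = (3*I*√35 + 373741)*(-67000 + 456) = (373741 + 3*I*√35)*(-66544) = -24870221104 - 199632*I*√35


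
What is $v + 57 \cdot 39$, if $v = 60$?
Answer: $2283$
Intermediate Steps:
$v + 57 \cdot 39 = 60 + 57 \cdot 39 = 60 + 2223 = 2283$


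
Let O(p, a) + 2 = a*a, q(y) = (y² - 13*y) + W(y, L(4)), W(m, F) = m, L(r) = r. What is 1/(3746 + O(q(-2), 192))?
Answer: 1/40608 ≈ 2.4626e-5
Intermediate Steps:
q(y) = y² - 12*y (q(y) = (y² - 13*y) + y = y² - 12*y)
O(p, a) = -2 + a² (O(p, a) = -2 + a*a = -2 + a²)
1/(3746 + O(q(-2), 192)) = 1/(3746 + (-2 + 192²)) = 1/(3746 + (-2 + 36864)) = 1/(3746 + 36862) = 1/40608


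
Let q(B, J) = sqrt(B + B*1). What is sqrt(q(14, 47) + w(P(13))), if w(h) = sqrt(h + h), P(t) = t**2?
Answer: sqrt(2*sqrt(7) + 13*sqrt(2)) ≈ 4.8658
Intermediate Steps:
q(B, J) = sqrt(2)*sqrt(B) (q(B, J) = sqrt(B + B) = sqrt(2*B) = sqrt(2)*sqrt(B))
w(h) = sqrt(2)*sqrt(h) (w(h) = sqrt(2*h) = sqrt(2)*sqrt(h))
sqrt(q(14, 47) + w(P(13))) = sqrt(sqrt(2)*sqrt(14) + sqrt(2)*sqrt(13**2)) = sqrt(2*sqrt(7) + sqrt(2)*sqrt(169)) = sqrt(2*sqrt(7) + sqrt(2)*13) = sqrt(2*sqrt(7) + 13*sqrt(2))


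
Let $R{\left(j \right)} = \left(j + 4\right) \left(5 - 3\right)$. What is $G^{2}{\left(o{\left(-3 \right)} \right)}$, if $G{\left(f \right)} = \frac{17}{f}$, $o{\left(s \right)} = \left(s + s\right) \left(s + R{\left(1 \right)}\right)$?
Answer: $\frac{289}{1764} \approx 0.16383$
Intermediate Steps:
$R{\left(j \right)} = 8 + 2 j$ ($R{\left(j \right)} = \left(4 + j\right) 2 = 8 + 2 j$)
$o{\left(s \right)} = 2 s \left(10 + s\right)$ ($o{\left(s \right)} = \left(s + s\right) \left(s + \left(8 + 2 \cdot 1\right)\right) = 2 s \left(s + \left(8 + 2\right)\right) = 2 s \left(s + 10\right) = 2 s \left(10 + s\right)$)
$G^{2}{\left(o{\left(-3 \right)} \right)} = \left(\frac{17}{2 \left(-3\right) \left(10 - 3\right)}\right)^{2} = \left(\frac{17}{2 \left(-3\right) 7}\right)^{2} = \left(\frac{17}{-42}\right)^{2} = \left(17 \left(- \frac{1}{42}\right)\right)^{2} = \left(- \frac{17}{42}\right)^{2} = \frac{289}{1764}$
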